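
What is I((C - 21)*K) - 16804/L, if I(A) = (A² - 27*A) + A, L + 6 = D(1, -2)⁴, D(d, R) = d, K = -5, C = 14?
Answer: 18379/5 ≈ 3675.8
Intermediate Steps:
L = -5 (L = -6 + 1⁴ = -6 + 1 = -5)
I(A) = A² - 26*A
I((C - 21)*K) - 16804/L = ((14 - 21)*(-5))*(-26 + (14 - 21)*(-5)) - 16804/(-5) = (-7*(-5))*(-26 - 7*(-5)) - 16804*(-⅕) = 35*(-26 + 35) + 16804/5 = 35*9 + 16804/5 = 315 + 16804/5 = 18379/5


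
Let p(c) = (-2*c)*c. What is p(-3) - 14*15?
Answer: -228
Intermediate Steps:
p(c) = -2*c**2
p(-3) - 14*15 = -2*(-3)**2 - 14*15 = -2*9 - 210 = -18 - 210 = -228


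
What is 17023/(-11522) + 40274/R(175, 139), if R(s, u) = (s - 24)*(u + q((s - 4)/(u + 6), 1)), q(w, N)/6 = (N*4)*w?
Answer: 4928264553/42206341898 ≈ 0.11677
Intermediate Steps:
q(w, N) = 24*N*w (q(w, N) = 6*((N*4)*w) = 6*((4*N)*w) = 6*(4*N*w) = 24*N*w)
R(s, u) = (-24 + s)*(u + 24*(-4 + s)/(6 + u)) (R(s, u) = (s - 24)*(u + 24*1*((s - 4)/(u + 6))) = (-24 + s)*(u + 24*1*((-4 + s)/(6 + u))) = (-24 + s)*(u + 24*(-4 + s)/(6 + u)))
17023/(-11522) + 40274/R(175, 139) = 17023/(-11522) + 40274/(((2304 - 576*175 + 24*175*(-4 + 175) + 139*(-24 + 175)*(6 + 139))/(6 + 139))) = 17023*(-1/11522) + 40274/(((2304 - 100800 + 24*175*171 + 139*151*145)/145)) = -17023/11522 + 40274/(((2304 - 100800 + 718200 + 3043405)/145)) = -17023/11522 + 40274/(((1/145)*3663109)) = -17023/11522 + 40274/(3663109/145) = -17023/11522 + 40274*(145/3663109) = -17023/11522 + 5839730/3663109 = 4928264553/42206341898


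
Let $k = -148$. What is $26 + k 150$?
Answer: $-22174$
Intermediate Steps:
$26 + k 150 = 26 - 22200 = -22174$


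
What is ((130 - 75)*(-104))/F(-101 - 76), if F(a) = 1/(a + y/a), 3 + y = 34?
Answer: 179379200/177 ≈ 1.0134e+6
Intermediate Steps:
y = 31 (y = -3 + 34 = 31)
F(a) = 1/(a + 31/a)
((130 - 75)*(-104))/F(-101 - 76) = ((130 - 75)*(-104))/(((-101 - 76)/(31 + (-101 - 76)**2))) = (55*(-104))/((-177/(31 + (-177)**2))) = -5720/((-177/(31 + 31329))) = -5720/((-177/31360)) = -5720/((-177*1/31360)) = -5720/(-177/31360) = -5720*(-31360/177) = 179379200/177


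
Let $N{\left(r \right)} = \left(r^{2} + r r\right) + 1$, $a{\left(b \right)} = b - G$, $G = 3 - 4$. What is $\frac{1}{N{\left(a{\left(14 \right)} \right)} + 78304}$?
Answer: $\frac{1}{78755} \approx 1.2698 \cdot 10^{-5}$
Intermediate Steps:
$G = -1$ ($G = 3 - 4 = -1$)
$a{\left(b \right)} = 1 + b$ ($a{\left(b \right)} = b - -1 = b + 1 = 1 + b$)
$N{\left(r \right)} = 1 + 2 r^{2}$ ($N{\left(r \right)} = \left(r^{2} + r^{2}\right) + 1 = 2 r^{2} + 1 = 1 + 2 r^{2}$)
$\frac{1}{N{\left(a{\left(14 \right)} \right)} + 78304} = \frac{1}{\left(1 + 2 \left(1 + 14\right)^{2}\right) + 78304} = \frac{1}{\left(1 + 2 \cdot 15^{2}\right) + 78304} = \frac{1}{\left(1 + 2 \cdot 225\right) + 78304} = \frac{1}{\left(1 + 450\right) + 78304} = \frac{1}{451 + 78304} = \frac{1}{78755}$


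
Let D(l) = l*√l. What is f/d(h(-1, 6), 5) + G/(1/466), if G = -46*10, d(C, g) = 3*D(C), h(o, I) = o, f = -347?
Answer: -214360 - 347*I/3 ≈ -2.1436e+5 - 115.67*I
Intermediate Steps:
D(l) = l^(3/2)
d(C, g) = 3*C^(3/2)
G = -460
f/d(h(-1, 6), 5) + G/(1/466) = -347*I/3 - 460/(1/466) = -347*I/3 - 460/1/466 = -347*I/3 - 460*466 = -347*I/3 - 214360 = -214360 - 347*I/3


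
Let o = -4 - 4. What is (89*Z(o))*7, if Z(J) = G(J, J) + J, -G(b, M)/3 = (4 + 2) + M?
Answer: -1246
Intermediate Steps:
G(b, M) = -18 - 3*M (G(b, M) = -3*((4 + 2) + M) = -3*(6 + M) = -18 - 3*M)
o = -8
Z(J) = -18 - 2*J (Z(J) = (-18 - 3*J) + J = -18 - 2*J)
(89*Z(o))*7 = (89*(-18 - 2*(-8)))*7 = (89*(-18 + 16))*7 = (89*(-2))*7 = -178*7 = -1246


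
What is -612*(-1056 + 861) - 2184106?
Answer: -2064766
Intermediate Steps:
-612*(-1056 + 861) - 2184106 = -612*(-195) - 2184106 = 119340 - 2184106 = -2064766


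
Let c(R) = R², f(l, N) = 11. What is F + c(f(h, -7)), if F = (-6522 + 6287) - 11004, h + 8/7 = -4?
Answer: -11118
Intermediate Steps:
h = -36/7 (h = -8/7 - 4 = -36/7 ≈ -5.1429)
F = -11239 (F = -235 - 11004 = -11239)
F + c(f(h, -7)) = -11239 + 11² = -11239 + 121 = -11118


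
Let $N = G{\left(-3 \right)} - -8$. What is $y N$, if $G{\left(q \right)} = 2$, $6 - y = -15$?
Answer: $210$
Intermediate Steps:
$y = 21$ ($y = 6 - -15 = 6 + 15 = 21$)
$N = 10$ ($N = 2 - -8 = 2 + 8 = 10$)
$y N = 21 \cdot 10 = 210$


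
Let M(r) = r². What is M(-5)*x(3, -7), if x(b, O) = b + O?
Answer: -100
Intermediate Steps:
x(b, O) = O + b
M(-5)*x(3, -7) = (-5)²*(-7 + 3) = 25*(-4) = -100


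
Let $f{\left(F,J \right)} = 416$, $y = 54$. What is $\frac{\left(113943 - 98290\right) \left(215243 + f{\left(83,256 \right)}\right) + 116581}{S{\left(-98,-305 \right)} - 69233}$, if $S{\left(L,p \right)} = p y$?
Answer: $- \frac{3375826908}{85703} \approx -39390.0$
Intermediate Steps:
$S{\left(L,p \right)} = 54 p$ ($S{\left(L,p \right)} = p 54 = 54 p$)
$\frac{\left(113943 - 98290\right) \left(215243 + f{\left(83,256 \right)}\right) + 116581}{S{\left(-98,-305 \right)} - 69233} = \frac{\left(113943 - 98290\right) \left(215243 + 416\right) + 116581}{54 \left(-305\right) - 69233} = \frac{15653 \cdot 215659 + 116581}{-16470 - 69233} = \frac{3375710327 + 116581}{-85703} = 3375826908 \left(- \frac{1}{85703}\right) = - \frac{3375826908}{85703}$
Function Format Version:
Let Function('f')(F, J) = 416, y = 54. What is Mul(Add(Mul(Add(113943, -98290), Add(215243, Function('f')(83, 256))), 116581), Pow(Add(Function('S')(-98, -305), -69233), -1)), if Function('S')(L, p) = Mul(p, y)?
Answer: Rational(-3375826908, 85703) ≈ -39390.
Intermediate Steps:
Function('S')(L, p) = Mul(54, p) (Function('S')(L, p) = Mul(p, 54) = Mul(54, p))
Mul(Add(Mul(Add(113943, -98290), Add(215243, Function('f')(83, 256))), 116581), Pow(Add(Function('S')(-98, -305), -69233), -1)) = Mul(Add(Mul(Add(113943, -98290), Add(215243, 416)), 116581), Pow(Add(Mul(54, -305), -69233), -1)) = Mul(Add(Mul(15653, 215659), 116581), Pow(Add(-16470, -69233), -1)) = Mul(Add(3375710327, 116581), Pow(-85703, -1)) = Mul(3375826908, Rational(-1, 85703)) = Rational(-3375826908, 85703)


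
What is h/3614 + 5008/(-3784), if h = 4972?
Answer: 44696/854711 ≈ 0.052294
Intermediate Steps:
h/3614 + 5008/(-3784) = 4972/3614 + 5008/(-3784) = 4972*(1/3614) + 5008*(-1/3784) = 2486/1807 - 626/473 = 44696/854711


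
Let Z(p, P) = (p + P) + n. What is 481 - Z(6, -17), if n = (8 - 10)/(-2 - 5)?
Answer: 3442/7 ≈ 491.71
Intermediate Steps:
n = 2/7 (n = -2/(-7) = -2*(-1/7) = 2/7 ≈ 0.28571)
Z(p, P) = 2/7 + P + p (Z(p, P) = (p + P) + 2/7 = (P + p) + 2/7 = 2/7 + P + p)
481 - Z(6, -17) = 481 - (2/7 - 17 + 6) = 481 - 1*(-75/7) = 481 + 75/7 = 3442/7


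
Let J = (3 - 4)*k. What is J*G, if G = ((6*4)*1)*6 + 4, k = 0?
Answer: 0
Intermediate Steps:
J = 0 (J = (3 - 4)*0 = -1*0 = 0)
G = 148 (G = (24*1)*6 + 4 = 24*6 + 4 = 144 + 4 = 148)
J*G = 0*148 = 0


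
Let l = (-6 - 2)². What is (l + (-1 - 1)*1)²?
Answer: 3844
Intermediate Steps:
l = 64 (l = (-8)² = 64)
(l + (-1 - 1)*1)² = (64 + (-1 - 1)*1)² = (64 - 2*1)² = (64 - 2)² = 62² = 3844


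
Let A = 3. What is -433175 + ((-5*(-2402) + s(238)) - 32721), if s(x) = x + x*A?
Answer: -452934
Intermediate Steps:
s(x) = 4*x (s(x) = x + x*3 = x + 3*x = 4*x)
-433175 + ((-5*(-2402) + s(238)) - 32721) = -433175 + ((-5*(-2402) + 4*238) - 32721) = -433175 + ((12010 + 952) - 32721) = -433175 + (12962 - 32721) = -433175 - 19759 = -452934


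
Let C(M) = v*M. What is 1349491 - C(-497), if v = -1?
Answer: 1348994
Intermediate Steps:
C(M) = -M
1349491 - C(-497) = 1349491 - (-1)*(-497) = 1349491 - 1*497 = 1349491 - 497 = 1348994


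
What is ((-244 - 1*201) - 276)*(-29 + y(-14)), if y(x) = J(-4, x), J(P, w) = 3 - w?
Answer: 8652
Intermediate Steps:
y(x) = 3 - x
((-244 - 1*201) - 276)*(-29 + y(-14)) = ((-244 - 1*201) - 276)*(-29 + (3 - 1*(-14))) = ((-244 - 201) - 276)*(-29 + (3 + 14)) = (-445 - 276)*(-29 + 17) = -721*(-12) = 8652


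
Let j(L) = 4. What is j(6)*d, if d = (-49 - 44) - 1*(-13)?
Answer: -320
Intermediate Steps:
d = -80 (d = -93 + 13 = -80)
j(6)*d = 4*(-80) = -320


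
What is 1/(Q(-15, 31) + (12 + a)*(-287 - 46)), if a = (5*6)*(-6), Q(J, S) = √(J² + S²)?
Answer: 27972/1564864975 - √1186/3129729950 ≈ 1.7864e-5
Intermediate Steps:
a = -180 (a = 30*(-6) = -180)
1/(Q(-15, 31) + (12 + a)*(-287 - 46)) = 1/(√((-15)² + 31²) + (12 - 180)*(-287 - 46)) = 1/(√(225 + 961) - 168*(-333)) = 1/(√1186 + 55944) = 1/(55944 + √1186)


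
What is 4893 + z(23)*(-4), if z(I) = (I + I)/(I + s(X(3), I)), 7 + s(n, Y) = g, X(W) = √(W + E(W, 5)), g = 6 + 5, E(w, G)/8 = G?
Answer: 131927/27 ≈ 4886.2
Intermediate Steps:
E(w, G) = 8*G
g = 11
X(W) = √(40 + W) (X(W) = √(W + 8*5) = √(W + 40) = √(40 + W))
s(n, Y) = 4 (s(n, Y) = -7 + 11 = 4)
z(I) = 2*I/(4 + I) (z(I) = (I + I)/(I + 4) = (2*I)/(4 + I) = 2*I/(4 + I))
4893 + z(23)*(-4) = 4893 + (2*23/(4 + 23))*(-4) = 4893 + (2*23/27)*(-4) = 4893 + (2*23*(1/27))*(-4) = 4893 + (46/27)*(-4) = 4893 - 184/27 = 131927/27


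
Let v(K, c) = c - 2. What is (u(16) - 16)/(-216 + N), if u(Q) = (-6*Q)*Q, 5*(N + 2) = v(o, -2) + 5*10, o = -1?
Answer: 1940/261 ≈ 7.4330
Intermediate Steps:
v(K, c) = -2 + c
N = 36/5 (N = -2 + ((-2 - 2) + 5*10)/5 = -2 + (-4 + 50)/5 = -2 + (1/5)*46 = -2 + 46/5 = 36/5 ≈ 7.2000)
u(Q) = -6*Q**2
(u(16) - 16)/(-216 + N) = (-6*16**2 - 16)/(-216 + 36/5) = (-6*256 - 16)/(-1044/5) = (-1536 - 16)*(-5/1044) = -1552*(-5/1044) = 1940/261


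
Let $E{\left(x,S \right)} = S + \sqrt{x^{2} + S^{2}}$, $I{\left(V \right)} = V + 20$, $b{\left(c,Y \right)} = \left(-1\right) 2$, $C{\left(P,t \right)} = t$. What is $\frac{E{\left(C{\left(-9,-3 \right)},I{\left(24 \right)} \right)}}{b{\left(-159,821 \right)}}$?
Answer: $-22 - \frac{\sqrt{1945}}{2} \approx -44.051$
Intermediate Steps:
$b{\left(c,Y \right)} = -2$
$I{\left(V \right)} = 20 + V$
$E{\left(x,S \right)} = S + \sqrt{S^{2} + x^{2}}$
$\frac{E{\left(C{\left(-9,-3 \right)},I{\left(24 \right)} \right)}}{b{\left(-159,821 \right)}} = \frac{\left(20 + 24\right) + \sqrt{\left(20 + 24\right)^{2} + \left(-3\right)^{2}}}{-2} = \left(44 + \sqrt{44^{2} + 9}\right) \left(- \frac{1}{2}\right) = \left(44 + \sqrt{1936 + 9}\right) \left(- \frac{1}{2}\right) = \left(44 + \sqrt{1945}\right) \left(- \frac{1}{2}\right) = -22 - \frac{\sqrt{1945}}{2}$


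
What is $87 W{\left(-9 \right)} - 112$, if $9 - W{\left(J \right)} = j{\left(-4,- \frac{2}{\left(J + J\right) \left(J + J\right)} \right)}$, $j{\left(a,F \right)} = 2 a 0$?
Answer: $671$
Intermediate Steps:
$j{\left(a,F \right)} = 0$
$W{\left(J \right)} = 9$ ($W{\left(J \right)} = 9 - 0 = 9 + 0 = 9$)
$87 W{\left(-9 \right)} - 112 = 87 \cdot 9 - 112 = 783 - 112 = 671$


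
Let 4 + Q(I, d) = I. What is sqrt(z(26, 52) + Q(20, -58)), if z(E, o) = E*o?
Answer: 6*sqrt(38) ≈ 36.987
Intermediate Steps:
Q(I, d) = -4 + I
sqrt(z(26, 52) + Q(20, -58)) = sqrt(26*52 + (-4 + 20)) = sqrt(1352 + 16) = sqrt(1368) = 6*sqrt(38)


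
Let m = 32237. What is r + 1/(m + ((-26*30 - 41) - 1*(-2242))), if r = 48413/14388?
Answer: 814749571/242135652 ≈ 3.3648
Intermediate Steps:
r = 48413/14388 (r = 48413*(1/14388) = 48413/14388 ≈ 3.3648)
r + 1/(m + ((-26*30 - 41) - 1*(-2242))) = 48413/14388 + 1/(32237 + ((-26*30 - 41) - 1*(-2242))) = 48413/14388 + 1/(32237 + ((-780 - 41) + 2242)) = 48413/14388 + 1/(32237 + (-821 + 2242)) = 48413/14388 + 1/(32237 + 1421) = 48413/14388 + 1/33658 = 814749571/242135652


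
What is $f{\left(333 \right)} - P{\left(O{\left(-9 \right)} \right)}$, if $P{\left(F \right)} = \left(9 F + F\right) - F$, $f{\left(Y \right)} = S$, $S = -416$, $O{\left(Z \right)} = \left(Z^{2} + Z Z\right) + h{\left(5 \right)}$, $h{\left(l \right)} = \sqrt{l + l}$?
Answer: $-1874 - 9 \sqrt{10} \approx -1902.5$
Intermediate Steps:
$h{\left(l \right)} = \sqrt{2} \sqrt{l}$ ($h{\left(l \right)} = \sqrt{2 l} = \sqrt{2} \sqrt{l}$)
$O{\left(Z \right)} = \sqrt{10} + 2 Z^{2}$ ($O{\left(Z \right)} = \left(Z^{2} + Z Z\right) + \sqrt{2} \sqrt{5} = \left(Z^{2} + Z^{2}\right) + \sqrt{10} = 2 Z^{2} + \sqrt{10} = \sqrt{10} + 2 Z^{2}$)
$f{\left(Y \right)} = -416$
$P{\left(F \right)} = 9 F$ ($P{\left(F \right)} = 10 F - F = 9 F$)
$f{\left(333 \right)} - P{\left(O{\left(-9 \right)} \right)} = -416 - 9 \left(\sqrt{10} + 2 \left(-9\right)^{2}\right) = -416 - 9 \left(\sqrt{10} + 2 \cdot 81\right) = -416 - 9 \left(\sqrt{10} + 162\right) = -416 - 9 \left(162 + \sqrt{10}\right) = -416 - \left(1458 + 9 \sqrt{10}\right) = -1874 - 9 \sqrt{10}$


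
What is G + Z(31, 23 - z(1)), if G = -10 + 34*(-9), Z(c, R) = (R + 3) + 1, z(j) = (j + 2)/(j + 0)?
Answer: -292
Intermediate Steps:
z(j) = (2 + j)/j
Z(c, R) = 4 + R (Z(c, R) = (3 + R) + 1 = 4 + R)
G = -316 (G = -10 - 306 = -316)
G + Z(31, 23 - z(1)) = -316 + (4 + (23 - (2 + 1)/1)) = -316 + (4 + (23 - 3)) = -316 + (4 + 20) = -316 + 24 = -292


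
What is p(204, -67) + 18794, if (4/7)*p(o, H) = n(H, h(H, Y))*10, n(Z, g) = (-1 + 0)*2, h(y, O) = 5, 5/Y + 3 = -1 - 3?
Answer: 18759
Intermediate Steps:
Y = -5/7 (Y = 5/(-3 + (-1 - 3)) = 5/(-3 - 4) = 5/(-7) = 5*(-⅐) = -5/7 ≈ -0.71429)
n(Z, g) = -2 (n(Z, g) = -1*2 = -2)
p(o, H) = -35 (p(o, H) = 7*(-2*10)/4 = (7/4)*(-20) = -35)
p(204, -67) + 18794 = -35 + 18794 = 18759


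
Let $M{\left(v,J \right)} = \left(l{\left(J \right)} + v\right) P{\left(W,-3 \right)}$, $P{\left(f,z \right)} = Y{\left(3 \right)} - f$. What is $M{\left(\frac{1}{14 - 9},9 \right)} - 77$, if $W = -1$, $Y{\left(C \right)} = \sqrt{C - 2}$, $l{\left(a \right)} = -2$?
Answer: $- \frac{403}{5} \approx -80.6$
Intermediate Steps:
$Y{\left(C \right)} = \sqrt{-2 + C}$
$P{\left(f,z \right)} = 1 - f$ ($P{\left(f,z \right)} = \sqrt{-2 + 3} - f = \sqrt{1} - f = 1 - f$)
$M{\left(v,J \right)} = -4 + 2 v$ ($M{\left(v,J \right)} = \left(-2 + v\right) \left(1 - -1\right) = \left(-2 + v\right) \left(1 + 1\right) = \left(-2 + v\right) 2 = -4 + 2 v$)
$M{\left(\frac{1}{14 - 9},9 \right)} - 77 = \left(-4 + \frac{2}{14 - 9}\right) - 77 = \left(-4 + \frac{2}{5}\right) - 77 = - \frac{18}{5} - 77 = - \frac{403}{5}$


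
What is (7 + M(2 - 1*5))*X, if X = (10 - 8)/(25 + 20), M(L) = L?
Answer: 8/45 ≈ 0.17778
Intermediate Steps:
X = 2/45 ≈ 0.044444
(7 + M(2 - 1*5))*X = (7 + (2 - 1*5))*(2/45) = (7 + (2 - 5))*(2/45) = (7 - 3)*(2/45) = 4*(2/45) = 8/45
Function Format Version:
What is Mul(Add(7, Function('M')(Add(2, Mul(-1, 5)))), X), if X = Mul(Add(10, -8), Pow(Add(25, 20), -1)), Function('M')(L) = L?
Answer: Rational(8, 45) ≈ 0.17778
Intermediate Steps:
X = Rational(2, 45) (X = Mul(2, Pow(45, -1)) = Mul(2, Rational(1, 45)) = Rational(2, 45) ≈ 0.044444)
Mul(Add(7, Function('M')(Add(2, Mul(-1, 5)))), X) = Mul(Add(7, Add(2, Mul(-1, 5))), Rational(2, 45)) = Mul(Add(7, Add(2, -5)), Rational(2, 45)) = Mul(Add(7, -3), Rational(2, 45)) = Mul(4, Rational(2, 45)) = Rational(8, 45)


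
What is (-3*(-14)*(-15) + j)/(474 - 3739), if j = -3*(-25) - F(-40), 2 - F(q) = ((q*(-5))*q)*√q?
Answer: 557/3265 + 3200*I*√10/653 ≈ 0.1706 + 15.497*I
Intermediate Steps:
F(q) = 2 + 5*q^(5/2) (F(q) = 2 - (q*(-5))*q*√q = 2 - (-5*q)*q*√q = 2 - (-5*q²)*√q = 2 - (-5)*q^(5/2) = 2 + 5*q^(5/2))
j = 73 - 16000*I*√10 (j = -3*(-25) - (2 + 5*(-40)^(5/2)) = 75 - (2 + 5*(3200*I*√10)) = 75 - (2 + 16000*I*√10) = 75 + (-2 - 16000*I*√10) = 73 - 16000*I*√10 ≈ 73.0 - 50596.0*I)
(-3*(-14)*(-15) + j)/(474 - 3739) = (-3*(-14)*(-15) + (73 - 16000*I*√10))/(474 - 3739) = (42*(-15) + (73 - 16000*I*√10))/(-3265) = (-630 + (73 - 16000*I*√10))*(-1/3265) = (-557 - 16000*I*√10)*(-1/3265) = 557/3265 + 3200*I*√10/653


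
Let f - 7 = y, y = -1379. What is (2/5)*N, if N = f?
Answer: -2744/5 ≈ -548.80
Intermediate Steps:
f = -1372 (f = 7 - 1379 = -1372)
N = -1372
(2/5)*N = (2/5)*(-1372) = (2*(⅕))*(-1372) = (⅖)*(-1372) = -2744/5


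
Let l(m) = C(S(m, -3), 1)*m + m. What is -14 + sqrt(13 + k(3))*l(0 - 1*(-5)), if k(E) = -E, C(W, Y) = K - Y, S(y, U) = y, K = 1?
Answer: -14 + 5*sqrt(10) ≈ 1.8114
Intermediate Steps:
C(W, Y) = 1 - Y
l(m) = m (l(m) = (1 - 1*1)*m + m = (1 - 1)*m + m = 0*m + m = 0 + m = m)
-14 + sqrt(13 + k(3))*l(0 - 1*(-5)) = -14 + sqrt(13 - 1*3)*(0 - 1*(-5)) = -14 + sqrt(13 - 3)*(0 + 5) = -14 + sqrt(10)*5 = -14 + 5*sqrt(10)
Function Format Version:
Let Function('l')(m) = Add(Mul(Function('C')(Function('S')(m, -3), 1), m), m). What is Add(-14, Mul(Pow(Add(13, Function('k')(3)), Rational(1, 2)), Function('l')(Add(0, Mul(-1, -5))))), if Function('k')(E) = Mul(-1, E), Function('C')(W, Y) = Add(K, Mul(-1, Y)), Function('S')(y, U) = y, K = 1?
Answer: Add(-14, Mul(5, Pow(10, Rational(1, 2)))) ≈ 1.8114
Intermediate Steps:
Function('C')(W, Y) = Add(1, Mul(-1, Y))
Function('l')(m) = m (Function('l')(m) = Add(Mul(Add(1, Mul(-1, 1)), m), m) = Add(Mul(Add(1, -1), m), m) = Add(Mul(0, m), m) = Add(0, m) = m)
Add(-14, Mul(Pow(Add(13, Function('k')(3)), Rational(1, 2)), Function('l')(Add(0, Mul(-1, -5))))) = Add(-14, Mul(Pow(Add(13, Mul(-1, 3)), Rational(1, 2)), Add(0, Mul(-1, -5)))) = Add(-14, Mul(Pow(Add(13, -3), Rational(1, 2)), Add(0, 5))) = Add(-14, Mul(Pow(10, Rational(1, 2)), 5)) = Add(-14, Mul(5, Pow(10, Rational(1, 2))))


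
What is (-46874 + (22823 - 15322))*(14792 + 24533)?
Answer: -1548343225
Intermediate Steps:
(-46874 + (22823 - 15322))*(14792 + 24533) = (-46874 + 7501)*39325 = -39373*39325 = -1548343225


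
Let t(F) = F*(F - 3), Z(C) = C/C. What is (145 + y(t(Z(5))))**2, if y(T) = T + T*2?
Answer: 19321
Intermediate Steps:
Z(C) = 1
t(F) = F*(-3 + F)
y(T) = 3*T (y(T) = T + 2*T = 3*T)
(145 + y(t(Z(5))))**2 = (145 + 3*(1*(-3 + 1)))**2 = (145 + 3*(1*(-2)))**2 = (145 + 3*(-2))**2 = (145 - 6)**2 = 139**2 = 19321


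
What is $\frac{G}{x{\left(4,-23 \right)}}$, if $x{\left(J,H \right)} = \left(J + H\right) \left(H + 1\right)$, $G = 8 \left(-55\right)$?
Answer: $- \frac{20}{19} \approx -1.0526$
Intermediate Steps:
$G = -440$
$x{\left(J,H \right)} = \left(1 + H\right) \left(H + J\right)$ ($x{\left(J,H \right)} = \left(H + J\right) \left(1 + H\right) = \left(1 + H\right) \left(H + J\right)$)
$\frac{G}{x{\left(4,-23 \right)}} = - \frac{440}{-23 + 4 + \left(-23\right)^{2} - 92} = - \frac{440}{-23 + 4 + 529 - 92} = - \frac{440}{418} = \left(-440\right) \frac{1}{418} = - \frac{20}{19}$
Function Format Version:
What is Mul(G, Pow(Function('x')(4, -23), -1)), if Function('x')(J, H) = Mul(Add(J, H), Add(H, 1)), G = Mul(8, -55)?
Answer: Rational(-20, 19) ≈ -1.0526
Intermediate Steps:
G = -440
Function('x')(J, H) = Mul(Add(1, H), Add(H, J)) (Function('x')(J, H) = Mul(Add(H, J), Add(1, H)) = Mul(Add(1, H), Add(H, J)))
Mul(G, Pow(Function('x')(4, -23), -1)) = Mul(-440, Pow(Add(-23, 4, Pow(-23, 2), Mul(-23, 4)), -1)) = Mul(-440, Pow(Add(-23, 4, 529, -92), -1)) = Mul(-440, Pow(418, -1)) = Mul(-440, Rational(1, 418)) = Rational(-20, 19)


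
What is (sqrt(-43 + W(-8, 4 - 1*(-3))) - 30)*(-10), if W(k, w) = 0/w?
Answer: 300 - 10*I*sqrt(43) ≈ 300.0 - 65.574*I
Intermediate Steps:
W(k, w) = 0
(sqrt(-43 + W(-8, 4 - 1*(-3))) - 30)*(-10) = (sqrt(-43 + 0) - 30)*(-10) = (sqrt(-43) - 30)*(-10) = (I*sqrt(43) - 30)*(-10) = (-30 + I*sqrt(43))*(-10) = 300 - 10*I*sqrt(43)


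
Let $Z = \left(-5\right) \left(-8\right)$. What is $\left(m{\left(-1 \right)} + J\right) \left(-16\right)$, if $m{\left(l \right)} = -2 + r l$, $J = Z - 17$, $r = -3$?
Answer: $-384$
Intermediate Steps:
$Z = 40$
$J = 23$ ($J = 40 - 17 = 23$)
$m{\left(l \right)} = -2 - 3 l$
$\left(m{\left(-1 \right)} + J\right) \left(-16\right) = \left(\left(-2 - -3\right) + 23\right) \left(-16\right) = \left(\left(-2 + 3\right) + 23\right) \left(-16\right) = \left(1 + 23\right) \left(-16\right) = 24 \left(-16\right) = -384$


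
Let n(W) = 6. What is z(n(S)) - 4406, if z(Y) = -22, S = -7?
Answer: -4428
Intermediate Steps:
z(n(S)) - 4406 = -22 - 4406 = -4428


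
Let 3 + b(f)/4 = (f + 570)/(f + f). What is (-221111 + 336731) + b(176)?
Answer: 5087125/44 ≈ 1.1562e+5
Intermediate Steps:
b(f) = -12 + 2*(570 + f)/f (b(f) = -12 + 4*((f + 570)/(f + f)) = -12 + 4*((570 + f)/((2*f))) = -12 + 4*((570 + f)*(1/(2*f))) = -12 + 4*((570 + f)/(2*f)) = -12 + 2*(570 + f)/f)
(-221111 + 336731) + b(176) = (-221111 + 336731) + (-10 + 1140/176) = 115620 + (-10 + 1140*(1/176)) = 115620 + (-10 + 285/44) = 115620 - 155/44 = 5087125/44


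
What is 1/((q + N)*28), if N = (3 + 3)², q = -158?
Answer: -1/3416 ≈ -0.00029274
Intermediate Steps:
N = 36 (N = 6² = 36)
1/((q + N)*28) = 1/((-158 + 36)*28) = 1/(-122*28) = 1/(-3416) = -1/3416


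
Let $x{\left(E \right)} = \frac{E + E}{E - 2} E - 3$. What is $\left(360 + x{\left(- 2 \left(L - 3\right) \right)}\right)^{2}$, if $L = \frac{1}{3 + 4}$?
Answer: $\frac{1161923569}{8281} \approx 1.4031 \cdot 10^{5}$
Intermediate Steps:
$L = \frac{1}{7} \approx 0.14286$
$x{\left(E \right)} = -3 + \frac{2 E^{2}}{-2 + E}$ ($x{\left(E \right)} = \frac{2 E}{-2 + E} E - 3 = \frac{2 E^{2}}{-2 + E} - 3 = -3 + \frac{2 E^{2}}{-2 + E}$)
$\left(360 + x{\left(- 2 \left(L - 3\right) \right)}\right)^{2} = \left(360 + \frac{6 - 3 \left(- 2 \left(\frac{1}{7} - 3\right)\right) + 2 \left(- 2 \left(\frac{1}{7} - 3\right)\right)^{2}}{-2 - 2 \left(\frac{1}{7} - 3\right)}\right)^{2} = \left(360 + \frac{6 - 3 \left(\left(-2\right) \left(- \frac{20}{7}\right)\right) + 2 \left(\left(-2\right) \left(- \frac{20}{7}\right)\right)^{2}}{-2 - - \frac{40}{7}}\right)^{2} = \left(360 + \frac{6 - \frac{120}{7} + 2 \left(\frac{40}{7}\right)^{2}}{-2 + \frac{40}{7}}\right)^{2} = \left(360 + \frac{6 - \frac{120}{7} + 2 \cdot \frac{1600}{49}}{\frac{26}{7}}\right)^{2} = \left(360 + \frac{7 \left(6 - \frac{120}{7} + \frac{3200}{49}\right)}{26}\right)^{2} = \left(360 + \frac{7}{26} \cdot \frac{2654}{49}\right)^{2} = \left(360 + \frac{1327}{91}\right)^{2} = \left(\frac{34087}{91}\right)^{2} = \frac{1161923569}{8281}$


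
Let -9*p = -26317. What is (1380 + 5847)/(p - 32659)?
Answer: -65043/267614 ≈ -0.24305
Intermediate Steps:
p = 26317/9 (p = -1/9*(-26317) = 26317/9 ≈ 2924.1)
(1380 + 5847)/(p - 32659) = (1380 + 5847)/(26317/9 - 32659) = 7227/(-267614/9) = 7227*(-9/267614) = -65043/267614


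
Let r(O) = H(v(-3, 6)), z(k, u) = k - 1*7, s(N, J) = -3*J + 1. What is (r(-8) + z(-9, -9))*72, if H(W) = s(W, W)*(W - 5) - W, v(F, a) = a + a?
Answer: -19656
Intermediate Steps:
s(N, J) = 1 - 3*J
z(k, u) = -7 + k (z(k, u) = k - 7 = -7 + k)
v(F, a) = 2*a
H(W) = -W + (1 - 3*W)*(-5 + W) (H(W) = (1 - 3*W)*(W - 5) - W = (1 - 3*W)*(-5 + W) - W = -W + (1 - 3*W)*(-5 + W))
r(O) = -257 (r(O) = -5 - 3*(2*6)**2 + 15*(2*6) = -5 - 3*12**2 + 15*12 = -5 - 3*144 + 180 = -5 - 432 + 180 = -257)
(r(-8) + z(-9, -9))*72 = (-257 + (-7 - 9))*72 = (-257 - 16)*72 = -273*72 = -19656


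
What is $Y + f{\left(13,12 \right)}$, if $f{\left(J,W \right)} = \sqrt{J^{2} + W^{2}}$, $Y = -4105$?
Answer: $-4105 + \sqrt{313} \approx -4087.3$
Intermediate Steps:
$Y + f{\left(13,12 \right)} = -4105 + \sqrt{13^{2} + 12^{2}} = -4105 + \sqrt{169 + 144} = -4105 + \sqrt{313}$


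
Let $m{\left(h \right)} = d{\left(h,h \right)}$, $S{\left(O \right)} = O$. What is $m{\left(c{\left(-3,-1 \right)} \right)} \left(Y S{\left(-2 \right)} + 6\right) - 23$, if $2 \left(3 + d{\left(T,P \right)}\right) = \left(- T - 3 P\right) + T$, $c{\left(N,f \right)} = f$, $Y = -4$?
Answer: $-44$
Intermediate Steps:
$d{\left(T,P \right)} = -3 - \frac{3 P}{2}$ ($d{\left(T,P \right)} = -3 + \frac{\left(- T - 3 P\right) + T}{2} = -3 + \frac{\left(-3\right) P}{2} = -3 - \frac{3 P}{2}$)
$m{\left(h \right)} = -3 - \frac{3 h}{2}$
$m{\left(c{\left(-3,-1 \right)} \right)} \left(Y S{\left(-2 \right)} + 6\right) - 23 = \left(-3 - - \frac{3}{2}\right) \left(\left(-4\right) \left(-2\right) + 6\right) - 23 = \left(-3 + \frac{3}{2}\right) \left(8 + 6\right) - 23 = \left(- \frac{3}{2}\right) 14 - 23 = -21 - 23 = -44$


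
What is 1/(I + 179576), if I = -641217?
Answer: -1/461641 ≈ -2.1662e-6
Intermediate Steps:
1/(I + 179576) = 1/(-641217 + 179576) = 1/(-461641) = -1/461641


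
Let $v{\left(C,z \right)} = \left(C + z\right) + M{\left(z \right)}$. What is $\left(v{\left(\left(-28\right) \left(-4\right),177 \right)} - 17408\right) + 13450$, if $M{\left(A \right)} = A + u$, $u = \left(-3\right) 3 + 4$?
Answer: $-3497$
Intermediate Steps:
$u = -5$ ($u = -9 + 4 = -5$)
$M{\left(A \right)} = -5 + A$ ($M{\left(A \right)} = A - 5 = -5 + A$)
$v{\left(C,z \right)} = -5 + C + 2 z$ ($v{\left(C,z \right)} = \left(C + z\right) + \left(-5 + z\right) = -5 + C + 2 z$)
$\left(v{\left(\left(-28\right) \left(-4\right),177 \right)} - 17408\right) + 13450 = \left(\left(-5 - -112 + 2 \cdot 177\right) - 17408\right) + 13450 = \left(\left(-5 + 112 + 354\right) - 17408\right) + 13450 = \left(461 - 17408\right) + 13450 = -16947 + 13450 = -3497$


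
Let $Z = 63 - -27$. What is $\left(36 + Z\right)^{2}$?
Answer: $15876$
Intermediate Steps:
$Z = 90$ ($Z = 63 + 27 = 90$)
$\left(36 + Z\right)^{2} = \left(36 + 90\right)^{2} = 126^{2} = 15876$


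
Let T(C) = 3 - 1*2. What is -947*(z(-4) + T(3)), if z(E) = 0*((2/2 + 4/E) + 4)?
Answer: -947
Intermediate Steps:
T(C) = 1 (T(C) = 3 - 2 = 1)
z(E) = 0 (z(E) = 0*((2*(½) + 4/E) + 4) = 0*((1 + 4/E) + 4) = 0*(5 + 4/E) = 0)
-947*(z(-4) + T(3)) = -947*(0 + 1) = -947*1 = -947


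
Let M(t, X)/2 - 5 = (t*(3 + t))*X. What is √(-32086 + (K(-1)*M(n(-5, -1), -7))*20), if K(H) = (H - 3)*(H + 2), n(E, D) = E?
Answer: I*√21686 ≈ 147.26*I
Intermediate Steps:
K(H) = (-3 + H)*(2 + H)
M(t, X) = 10 + 2*X*t*(3 + t) (M(t, X) = 10 + 2*((t*(3 + t))*X) = 10 + 2*(X*t*(3 + t)) = 10 + 2*X*t*(3 + t))
√(-32086 + (K(-1)*M(n(-5, -1), -7))*20) = √(-32086 + ((-6 + (-1)² - 1*(-1))*(10 + 2*(-7)*(-5)² + 6*(-7)*(-5)))*20) = √(-32086 + ((-6 + 1 + 1)*(10 + 2*(-7)*25 + 210))*20) = √(-32086 - 4*(10 - 350 + 210)*20) = √(-32086 - 4*(-130)*20) = √(-32086 + 520*20) = √(-32086 + 10400) = √(-21686) = I*√21686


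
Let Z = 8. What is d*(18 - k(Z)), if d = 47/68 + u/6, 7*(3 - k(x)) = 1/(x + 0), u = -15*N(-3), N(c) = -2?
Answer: 325467/3808 ≈ 85.469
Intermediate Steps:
u = 30 (u = -15*(-2) = 30)
k(x) = 3 - 1/(7*x) (k(x) = 3 - 1/(7*(x + 0)) = 3 - 1/(7*x))
d = 387/68 (d = 47/68 + 30/6 = 47*(1/68) + 30*(⅙) = 47/68 + 5 = 387/68 ≈ 5.6912)
d*(18 - k(Z)) = 387*(18 - (3 - ⅐/8))/68 = 387*(18 - (3 - ⅐*⅛))/68 = 387*(18 - (3 - 1/56))/68 = 387*(18 - 1*167/56)/68 = 387*(18 - 167/56)/68 = (387/68)*(841/56) = 325467/3808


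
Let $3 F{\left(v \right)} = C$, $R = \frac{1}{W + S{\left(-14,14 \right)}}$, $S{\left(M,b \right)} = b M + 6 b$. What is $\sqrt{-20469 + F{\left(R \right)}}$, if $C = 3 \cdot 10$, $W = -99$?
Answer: $i \sqrt{20459} \approx 143.03 i$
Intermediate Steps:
$S{\left(M,b \right)} = 6 b + M b$ ($S{\left(M,b \right)} = M b + 6 b = 6 b + M b$)
$R = - \frac{1}{211}$ ($R = \frac{1}{-99 + 14 \left(6 - 14\right)} = \frac{1}{-99 + 14 \left(-8\right)} = \frac{1}{-99 - 112} = \frac{1}{-211} = - \frac{1}{211} \approx -0.0047393$)
$C = 30$
$F{\left(v \right)} = 10$ ($F{\left(v \right)} = \frac{1}{3} \cdot 30 = 10$)
$\sqrt{-20469 + F{\left(R \right)}} = \sqrt{-20469 + 10} = \sqrt{-20459} = i \sqrt{20459}$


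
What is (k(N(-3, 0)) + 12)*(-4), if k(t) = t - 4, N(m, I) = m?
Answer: -20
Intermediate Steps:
k(t) = -4 + t
(k(N(-3, 0)) + 12)*(-4) = ((-4 - 3) + 12)*(-4) = (-7 + 12)*(-4) = 5*(-4) = -20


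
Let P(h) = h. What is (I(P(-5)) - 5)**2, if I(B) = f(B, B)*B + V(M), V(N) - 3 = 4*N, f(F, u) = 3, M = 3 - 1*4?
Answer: 441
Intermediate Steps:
M = -1 (M = 3 - 4 = -1)
V(N) = 3 + 4*N
I(B) = -1 + 3*B (I(B) = 3*B + (3 + 4*(-1)) = 3*B + (3 - 4) = 3*B - 1 = -1 + 3*B)
(I(P(-5)) - 5)**2 = ((-1 + 3*(-5)) - 5)**2 = ((-1 - 15) - 5)**2 = (-16 - 5)**2 = (-21)**2 = 441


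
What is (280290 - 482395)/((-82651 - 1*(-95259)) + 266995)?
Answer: -202105/279603 ≈ -0.72283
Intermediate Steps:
(280290 - 482395)/((-82651 - 1*(-95259)) + 266995) = -202105/((-82651 + 95259) + 266995) = -202105/(12608 + 266995) = -202105/279603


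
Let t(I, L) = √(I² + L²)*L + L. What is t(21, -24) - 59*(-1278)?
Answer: 75378 - 72*√113 ≈ 74613.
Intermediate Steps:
t(I, L) = L + L*√(I² + L²) (t(I, L) = L*√(I² + L²) + L = L + L*√(I² + L²))
t(21, -24) - 59*(-1278) = -24*(1 + √(21² + (-24)²)) - 59*(-1278) = -24*(1 + √(441 + 576)) + 75402 = -24*(1 + √1017) + 75402 = -24*(1 + 3*√113) + 75402 = (-24 - 72*√113) + 75402 = 75378 - 72*√113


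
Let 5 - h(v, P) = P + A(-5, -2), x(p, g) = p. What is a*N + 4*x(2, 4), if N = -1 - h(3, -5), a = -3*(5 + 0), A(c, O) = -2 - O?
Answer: 173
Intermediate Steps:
a = -15 (a = -3*5 = -15)
h(v, P) = 5 - P (h(v, P) = 5 - (P + (-2 - 1*(-2))) = 5 - (P + (-2 + 2)) = 5 - (P + 0) = 5 - P)
N = -11 (N = -1 - (5 - 1*(-5)) = -1 - (5 + 5) = -1 - 1*10 = -1 - 10 = -11)
a*N + 4*x(2, 4) = -15*(-11) + 4*2 = 165 + 8 = 173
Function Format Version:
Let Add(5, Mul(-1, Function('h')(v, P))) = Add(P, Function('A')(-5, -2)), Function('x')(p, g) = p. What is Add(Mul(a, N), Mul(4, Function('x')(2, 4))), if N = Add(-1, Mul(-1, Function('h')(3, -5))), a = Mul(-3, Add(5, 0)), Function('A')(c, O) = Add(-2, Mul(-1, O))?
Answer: 173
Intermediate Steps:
a = -15 (a = Mul(-3, 5) = -15)
Function('h')(v, P) = Add(5, Mul(-1, P)) (Function('h')(v, P) = Add(5, Mul(-1, Add(P, Add(-2, Mul(-1, -2))))) = Add(5, Mul(-1, Add(P, Add(-2, 2)))) = Add(5, Mul(-1, Add(P, 0))) = Add(5, Mul(-1, P)))
N = -11 (N = Add(-1, Mul(-1, Add(5, Mul(-1, -5)))) = Add(-1, Mul(-1, Add(5, 5))) = Add(-1, Mul(-1, 10)) = Add(-1, -10) = -11)
Add(Mul(a, N), Mul(4, Function('x')(2, 4))) = Add(Mul(-15, -11), Mul(4, 2)) = Add(165, 8) = 173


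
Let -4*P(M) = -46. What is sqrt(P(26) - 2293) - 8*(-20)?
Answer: 160 + 39*I*sqrt(6)/2 ≈ 160.0 + 47.765*I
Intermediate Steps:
P(M) = 23/2 (P(M) = -1/4*(-46) = 23/2)
sqrt(P(26) - 2293) - 8*(-20) = sqrt(23/2 - 2293) - 8*(-20) = sqrt(-4563/2) + 160 = 39*I*sqrt(6)/2 + 160 = 160 + 39*I*sqrt(6)/2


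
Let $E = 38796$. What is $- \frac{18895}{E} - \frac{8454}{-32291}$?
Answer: $- \frac{282157061}{1252761636} \approx -0.22523$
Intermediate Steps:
$- \frac{18895}{E} - \frac{8454}{-32291} = - \frac{18895}{38796} - \frac{8454}{-32291} = \left(-18895\right) \frac{1}{38796} - - \frac{8454}{32291} = - \frac{18895}{38796} + \frac{8454}{32291} = - \frac{282157061}{1252761636}$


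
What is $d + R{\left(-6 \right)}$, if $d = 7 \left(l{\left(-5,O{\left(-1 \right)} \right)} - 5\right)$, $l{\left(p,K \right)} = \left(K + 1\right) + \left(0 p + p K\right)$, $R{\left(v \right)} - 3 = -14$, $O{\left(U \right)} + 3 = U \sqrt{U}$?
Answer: $45 + 28 i \approx 45.0 + 28.0 i$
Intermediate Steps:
$O{\left(U \right)} = -3 + U^{\frac{3}{2}}$ ($O{\left(U \right)} = -3 + U \sqrt{U} = -3 + U^{\frac{3}{2}}$)
$R{\left(v \right)} = -11$ ($R{\left(v \right)} = 3 - 14 = -11$)
$l{\left(p,K \right)} = 1 + K + K p$ ($l{\left(p,K \right)} = \left(1 + K\right) + \left(0 + K p\right) = \left(1 + K\right) + K p = 1 + K + K p$)
$d = 56 + 28 i$ ($d = 7 \left(\left(1 - \left(3 - \left(-1\right)^{\frac{3}{2}}\right) + \left(-3 + \left(-1\right)^{\frac{3}{2}}\right) \left(-5\right)\right) - 5\right) = 7 \left(\left(1 - \left(3 + i\right) + \left(-3 - i\right) \left(-5\right)\right) - 5\right) = 7 \left(\left(1 - \left(3 + i\right) + \left(15 + 5 i\right)\right) - 5\right) = 7 \left(\left(13 + 4 i\right) - 5\right) = 7 \left(8 + 4 i\right) = 56 + 28 i \approx 56.0 + 28.0 i$)
$d + R{\left(-6 \right)} = \left(56 + 28 i\right) - 11 = 45 + 28 i$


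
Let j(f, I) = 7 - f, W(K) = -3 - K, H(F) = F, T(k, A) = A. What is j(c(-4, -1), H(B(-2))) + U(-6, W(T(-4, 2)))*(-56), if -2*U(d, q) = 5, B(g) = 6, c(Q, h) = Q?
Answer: 151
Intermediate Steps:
U(d, q) = -5/2 (U(d, q) = -1/2*5 = -5/2)
j(c(-4, -1), H(B(-2))) + U(-6, W(T(-4, 2)))*(-56) = (7 - 1*(-4)) - 5/2*(-56) = (7 + 4) + 140 = 11 + 140 = 151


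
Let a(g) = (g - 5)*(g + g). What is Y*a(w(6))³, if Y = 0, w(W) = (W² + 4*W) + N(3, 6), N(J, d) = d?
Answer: 0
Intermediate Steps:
w(W) = 6 + W² + 4*W (w(W) = (W² + 4*W) + 6 = 6 + W² + 4*W)
a(g) = 2*g*(-5 + g) (a(g) = (-5 + g)*(2*g) = 2*g*(-5 + g))
Y*a(w(6))³ = 0*(2*(6 + 6² + 4*6)*(-5 + (6 + 6² + 4*6)))³ = 0*(2*(6 + 36 + 24)*(-5 + (6 + 36 + 24)))³ = 0*(2*66*(-5 + 66))³ = 0*(2*66*61)³ = 0*8052³ = 0*522049036608 = 0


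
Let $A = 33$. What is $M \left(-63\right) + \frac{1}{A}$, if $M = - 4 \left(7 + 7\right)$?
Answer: $\frac{116425}{33} \approx 3528.0$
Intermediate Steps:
$M = -56$ ($M = \left(-4\right) 14 = -56$)
$M \left(-63\right) + \frac{1}{A} = \left(-56\right) \left(-63\right) + \frac{1}{33} = 3528 + \frac{1}{33} = \frac{116425}{33}$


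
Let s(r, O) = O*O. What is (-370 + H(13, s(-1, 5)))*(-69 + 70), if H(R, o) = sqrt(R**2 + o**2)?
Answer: -370 + sqrt(794) ≈ -341.82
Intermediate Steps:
s(r, O) = O**2
(-370 + H(13, s(-1, 5)))*(-69 + 70) = (-370 + sqrt(13**2 + (5**2)**2))*(-69 + 70) = (-370 + sqrt(169 + 25**2))*1 = (-370 + sqrt(169 + 625))*1 = (-370 + sqrt(794))*1 = -370 + sqrt(794)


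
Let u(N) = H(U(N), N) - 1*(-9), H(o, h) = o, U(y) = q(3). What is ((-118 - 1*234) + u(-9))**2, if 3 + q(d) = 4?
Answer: 116964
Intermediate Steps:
q(d) = 1 (q(d) = -3 + 4 = 1)
U(y) = 1
u(N) = 10 (u(N) = 1 - 1*(-9) = 1 + 9 = 10)
((-118 - 1*234) + u(-9))**2 = ((-118 - 1*234) + 10)**2 = ((-118 - 234) + 10)**2 = (-352 + 10)**2 = (-342)**2 = 116964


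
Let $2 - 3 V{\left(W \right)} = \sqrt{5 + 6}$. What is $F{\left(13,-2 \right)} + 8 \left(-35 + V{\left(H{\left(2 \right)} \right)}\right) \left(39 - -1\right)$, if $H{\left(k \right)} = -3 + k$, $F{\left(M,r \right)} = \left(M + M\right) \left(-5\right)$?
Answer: $- \frac{33350}{3} - \frac{320 \sqrt{11}}{3} \approx -11470.0$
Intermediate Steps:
$F{\left(M,r \right)} = - 10 M$ ($F{\left(M,r \right)} = 2 M \left(-5\right) = - 10 M$)
$V{\left(W \right)} = \frac{2}{3} - \frac{\sqrt{11}}{3}$ ($V{\left(W \right)} = \frac{2}{3} - \frac{\sqrt{5 + 6}}{3} = \frac{2}{3} - \frac{\sqrt{11}}{3}$)
$F{\left(13,-2 \right)} + 8 \left(-35 + V{\left(H{\left(2 \right)} \right)}\right) \left(39 - -1\right) = \left(-10\right) 13 + 8 \left(-35 + \left(\frac{2}{3} - \frac{\sqrt{11}}{3}\right)\right) \left(39 - -1\right) = -130 + 8 \left(- \frac{103}{3} - \frac{\sqrt{11}}{3}\right) \left(39 + \left(-37 + 38\right)\right) = -130 + 8 \left(- \frac{103}{3} - \frac{\sqrt{11}}{3}\right) \left(39 + 1\right) = -130 + 8 \left(- \frac{103}{3} - \frac{\sqrt{11}}{3}\right) 40 = -130 + 8 \left(- \frac{4120}{3} - \frac{40 \sqrt{11}}{3}\right) = -130 - \left(\frac{32960}{3} + \frac{320 \sqrt{11}}{3}\right) = - \frac{33350}{3} - \frac{320 \sqrt{11}}{3}$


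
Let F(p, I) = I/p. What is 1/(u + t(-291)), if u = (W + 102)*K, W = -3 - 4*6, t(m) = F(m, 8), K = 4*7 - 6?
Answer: 291/480142 ≈ 0.00060607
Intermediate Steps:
K = 22 (K = 28 - 6 = 22)
t(m) = 8/m
W = -27 (W = -3 - 24 = -27)
u = 1650 (u = (-27 + 102)*22 = 75*22 = 1650)
1/(u + t(-291)) = 1/(1650 + 8/(-291)) = 1/(1650 + 8*(-1/291)) = 1/(1650 - 8/291) = 1/(480142/291) = 291/480142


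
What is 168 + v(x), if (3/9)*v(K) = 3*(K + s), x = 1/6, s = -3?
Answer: 285/2 ≈ 142.50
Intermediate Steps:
x = ⅙ ≈ 0.16667
v(K) = -27 + 9*K (v(K) = 3*(3*(K - 3)) = 3*(3*(-3 + K)) = 3*(-9 + 3*K) = -27 + 9*K)
168 + v(x) = 168 + (-27 + 9*(⅙)) = 168 + (-27 + 3/2) = 168 - 51/2 = 285/2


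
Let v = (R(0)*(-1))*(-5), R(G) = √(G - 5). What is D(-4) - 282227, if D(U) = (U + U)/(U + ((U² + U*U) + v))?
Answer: (-1411135*√5 + 7902364*I)/(-28*I + 5*√5) ≈ -2.8223e+5 + 0.098389*I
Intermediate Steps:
R(G) = √(-5 + G)
v = 5*I*√5 (v = (√(-5 + 0)*(-1))*(-5) = (√(-5)*(-1))*(-5) = ((I*√5)*(-1))*(-5) = -I*√5*(-5) = 5*I*√5 ≈ 11.18*I)
D(U) = 2*U/(U + 2*U² + 5*I*√5) (D(U) = (U + U)/(U + ((U² + U*U) + 5*I*√5)) = (2*U)/(U + ((U² + U²) + 5*I*√5)) = (2*U)/(U + (2*U² + 5*I*√5)) = (2*U)/(U + 2*U² + 5*I*√5) = 2*U/(U + 2*U² + 5*I*√5))
D(-4) - 282227 = 2*(-4)/(-4 + 2*(-4)² + 5*I*√5) - 282227 = 2*(-4)/(-4 + 2*16 + 5*I*√5) - 282227 = 2*(-4)/(-4 + 32 + 5*I*√5) - 282227 = 2*(-4)/(28 + 5*I*√5) - 282227 = -8/(28 + 5*I*√5) - 282227 = -282227 - 8/(28 + 5*I*√5)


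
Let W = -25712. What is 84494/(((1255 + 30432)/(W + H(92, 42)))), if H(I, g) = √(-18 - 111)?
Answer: -2172509728/31687 + 84494*I*√129/31687 ≈ -68562.0 + 30.286*I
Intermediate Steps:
H(I, g) = I*√129 (H(I, g) = √(-129) = I*√129)
84494/(((1255 + 30432)/(W + H(92, 42)))) = 84494/(((1255 + 30432)/(-25712 + I*√129))) = 84494/((31687/(-25712 + I*√129))) = 84494*(-25712/31687 + I*√129/31687) = -2172509728/31687 + 84494*I*√129/31687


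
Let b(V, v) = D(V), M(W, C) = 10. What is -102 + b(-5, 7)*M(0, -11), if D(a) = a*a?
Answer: 148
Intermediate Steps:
D(a) = a²
b(V, v) = V²
-102 + b(-5, 7)*M(0, -11) = -102 + (-5)²*10 = -102 + 25*10 = -102 + 250 = 148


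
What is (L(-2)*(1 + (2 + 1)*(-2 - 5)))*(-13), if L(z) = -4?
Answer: -1040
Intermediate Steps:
(L(-2)*(1 + (2 + 1)*(-2 - 5)))*(-13) = -4*(1 + (2 + 1)*(-2 - 5))*(-13) = -4*(1 + 3*(-7))*(-13) = -4*(1 - 21)*(-13) = -4*(-20)*(-13) = 80*(-13) = -1040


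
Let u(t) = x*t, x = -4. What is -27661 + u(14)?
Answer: -27717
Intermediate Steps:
u(t) = -4*t
-27661 + u(14) = -27661 - 4*14 = -27661 - 56 = -27717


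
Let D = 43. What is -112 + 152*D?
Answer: 6424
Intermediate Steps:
-112 + 152*D = -112 + 152*43 = -112 + 6536 = 6424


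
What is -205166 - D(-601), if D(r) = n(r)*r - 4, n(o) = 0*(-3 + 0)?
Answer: -205162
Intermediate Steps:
n(o) = 0 (n(o) = 0*(-3) = 0)
D(r) = -4 (D(r) = 0*r - 4 = 0 - 4 = -4)
-205166 - D(-601) = -205166 - 1*(-4) = -205166 + 4 = -205162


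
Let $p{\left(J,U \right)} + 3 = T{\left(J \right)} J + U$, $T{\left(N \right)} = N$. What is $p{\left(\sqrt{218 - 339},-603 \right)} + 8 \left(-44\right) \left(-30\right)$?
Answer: $9833$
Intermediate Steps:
$p{\left(J,U \right)} = -3 + U + J^{2}$ ($p{\left(J,U \right)} = -3 + \left(J J + U\right) = -3 + \left(J^{2} + U\right) = -3 + \left(U + J^{2}\right) = -3 + U + J^{2}$)
$p{\left(\sqrt{218 - 339},-603 \right)} + 8 \left(-44\right) \left(-30\right) = \left(-3 - 603 + \left(\sqrt{218 - 339}\right)^{2}\right) + 8 \left(-44\right) \left(-30\right) = \left(-3 - 603 + \left(\sqrt{-121}\right)^{2}\right) - -10560 = \left(-3 - 603 + \left(11 i\right)^{2}\right) + 10560 = \left(-3 - 603 - 121\right) + 10560 = -727 + 10560 = 9833$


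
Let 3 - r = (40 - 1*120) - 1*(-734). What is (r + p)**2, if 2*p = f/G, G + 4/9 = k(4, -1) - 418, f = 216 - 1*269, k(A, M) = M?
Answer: 24153027772329/57002500 ≈ 4.2372e+5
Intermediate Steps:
f = -53 (f = 216 - 269 = -53)
G = -3775/9 (G = -4/9 + (-1 - 418) = -4/9 - 419 = -3775/9 ≈ -419.44)
p = 477/7550 (p = (-53/(-3775/9))/2 = (-53*(-9/3775))/2 = (1/2)*(477/3775) = 477/7550 ≈ 0.063179)
r = -651 (r = 3 - ((40 - 1*120) - 1*(-734)) = 3 - ((40 - 120) + 734) = 3 - (-80 + 734) = 3 - 1*654 = 3 - 654 = -651)
(r + p)**2 = (-651 + 477/7550)**2 = (-4914573/7550)**2 = 24153027772329/57002500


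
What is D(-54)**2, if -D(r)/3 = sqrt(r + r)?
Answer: -972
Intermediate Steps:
D(r) = -3*sqrt(2)*sqrt(r) (D(r) = -3*sqrt(r + r) = -3*sqrt(2)*sqrt(r))
D(-54)**2 = (-3*sqrt(2)*sqrt(-54))**2 = (-3*sqrt(2)*3*I*sqrt(6))**2 = (-18*I*sqrt(3))**2 = -972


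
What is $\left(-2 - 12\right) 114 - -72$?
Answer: $-1524$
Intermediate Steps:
$\left(-2 - 12\right) 114 - -72 = \left(-14\right) 114 + 72 = -1596 + 72 = -1524$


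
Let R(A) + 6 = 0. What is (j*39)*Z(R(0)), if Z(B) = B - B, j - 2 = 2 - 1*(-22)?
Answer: 0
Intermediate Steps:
j = 26 (j = 2 + (2 - 1*(-22)) = 2 + (2 + 22) = 2 + 24 = 26)
R(A) = -6 (R(A) = -6 + 0 = -6)
Z(B) = 0
(j*39)*Z(R(0)) = (26*39)*0 = 1014*0 = 0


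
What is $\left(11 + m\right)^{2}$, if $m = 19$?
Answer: $900$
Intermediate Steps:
$\left(11 + m\right)^{2} = \left(11 + 19\right)^{2} = 30^{2} = 900$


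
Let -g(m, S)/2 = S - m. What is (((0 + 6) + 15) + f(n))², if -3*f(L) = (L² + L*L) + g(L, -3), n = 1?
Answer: 2809/9 ≈ 312.11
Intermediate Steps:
g(m, S) = -2*S + 2*m (g(m, S) = -2*(S - m) = -2*S + 2*m)
f(L) = -2 - 2*L/3 - 2*L²/3 (f(L) = -((L² + L*L) + (-2*(-3) + 2*L))/3 = -((L² + L²) + (6 + 2*L))/3 = -(2*L² + (6 + 2*L))/3 = -(6 + 2*L + 2*L²)/3 = -2 - 2*L/3 - 2*L²/3)
(((0 + 6) + 15) + f(n))² = (((0 + 6) + 15) + (-2 - ⅔*1 - ⅔*1²))² = ((6 + 15) + (-2 - ⅔ - ⅔*1))² = (21 + (-2 - ⅔ - ⅔))² = (21 - 10/3)² = (53/3)² = 2809/9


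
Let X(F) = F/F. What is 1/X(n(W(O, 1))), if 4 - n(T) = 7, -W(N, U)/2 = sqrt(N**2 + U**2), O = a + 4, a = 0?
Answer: 1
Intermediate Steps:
O = 4 (O = 0 + 4 = 4)
W(N, U) = -2*sqrt(N**2 + U**2)
n(T) = -3 (n(T) = 4 - 1*7 = 4 - 7 = -3)
X(F) = 1
1/X(n(W(O, 1))) = 1/1 = 1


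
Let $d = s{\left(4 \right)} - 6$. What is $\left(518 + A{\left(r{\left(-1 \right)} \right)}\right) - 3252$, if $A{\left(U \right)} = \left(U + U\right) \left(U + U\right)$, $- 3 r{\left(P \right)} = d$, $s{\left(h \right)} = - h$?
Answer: $- \frac{24206}{9} \approx -2689.6$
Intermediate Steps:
$d = -10$ ($d = \left(-1\right) 4 - 6 = -4 - 6 = -10$)
$r{\left(P \right)} = \frac{10}{3}$ ($r{\left(P \right)} = \left(- \frac{1}{3}\right) \left(-10\right) = \frac{10}{3}$)
$A{\left(U \right)} = 4 U^{2}$ ($A{\left(U \right)} = 2 U 2 U = 4 U^{2}$)
$\left(518 + A{\left(r{\left(-1 \right)} \right)}\right) - 3252 = \left(518 + 4 \left(\frac{10}{3}\right)^{2}\right) - 3252 = \left(518 + 4 \cdot \frac{100}{9}\right) - 3252 = \left(518 + \frac{400}{9}\right) - 3252 = \frac{5062}{9} - 3252 = - \frac{24206}{9}$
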